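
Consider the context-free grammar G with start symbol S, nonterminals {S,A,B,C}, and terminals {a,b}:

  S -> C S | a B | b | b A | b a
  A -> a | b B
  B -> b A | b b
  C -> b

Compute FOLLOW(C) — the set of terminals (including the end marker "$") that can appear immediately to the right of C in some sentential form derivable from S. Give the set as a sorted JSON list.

FIRST iteration:
[1]
  A via A→a: +{a}
  A via A→b B: +{b}
  B via B→b A: +{b}
  C via C→b: +{b}
  S via S→C S: +{b}
  S via S→a B: +{a}
  S: {a,b}  A: {a,b}  B: {b}  C: {b}
[2] (no change)
  S: {a,b}  A: {a,b}  B: {b}  C: {b}

FOLLOW sets:
initialize: $ ∈ FOLLOW(S)
[1]
  S→C S: FOLLOW(C) ⊇ FIRST(S) = {a,b}; new: +{a,b}
  S→a B: FOLLOW(B) ⊇ FOLLOW(S) ⊇ {$}; new: +{$}
  S→b A: FOLLOW(A) ⊇ FOLLOW(S) ⊇ {$}; new: +{$}
  FOLLOW(S)={$}  FOLLOW(A)={$}  FOLLOW(B)={$}  FOLLOW(C)={a,b}
[2] — fixpoint
  FOLLOW(S)={$}  FOLLOW(A)={$}  FOLLOW(B)={$}  FOLLOW(C)={a,b}

FOLLOW(C) = ["a", "b"]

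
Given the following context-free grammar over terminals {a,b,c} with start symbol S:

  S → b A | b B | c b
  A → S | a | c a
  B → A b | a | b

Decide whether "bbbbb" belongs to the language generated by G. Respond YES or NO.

CNF form of G:
  S -> T0 A | T0 B | T1 T0
  A -> T0 A | T0 B | T1 T0 | T1 T2 | a
  B -> A T0 | a | b
  T0 -> b
  T1 -> c
  T2 -> a

Fill CYK table bottom-up:
  T[0,0] 'b' = {B,T0}  orig:{B}
  T[1,1] 'b' = {B,T0}  orig:{B}
  T[2,2] 'b' = {B,T0}  orig:{B}
  T[3,3] 'b' = {B,T0}  orig:{B}
  T[4,4] 'b' = {B,T0}  orig:{B}
  T[0,1] 'bb' = {A,S}
  T[1,2] 'bb' = {A,S}
  T[2,3] 'bb' = {A,S}
  T[3,4] 'bb' = {A,S}
  T[0,2] 'bbb' = {A,B,S}
  T[1,3] 'bbb' = {A,B,S}
  T[2,4] 'bbb' = {A,B,S}
  T[0,3] 'bbbb' = {A,B,S}
  T[1,4] 'bbbb' = {A,B,S}
  T[0,4] 'bbbbb' = {A,B,S}

S ∈ T[0,4] ⇒ YES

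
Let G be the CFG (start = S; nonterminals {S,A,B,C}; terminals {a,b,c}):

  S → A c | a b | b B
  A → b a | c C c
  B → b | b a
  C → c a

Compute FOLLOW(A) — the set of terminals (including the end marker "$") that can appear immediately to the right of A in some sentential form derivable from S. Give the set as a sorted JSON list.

FIRST iteration:
pass 1:
  A via A→b a: +{b}
  A via A→c C c: +{c}
  B via B→b: +{b}
  C via C→c a: +{c}
  S via S→A c: +{b,c}
  S via S→a b: +{a}
  FIRST(S)={a,b,c}  FIRST(A)={b,c}  FIRST(B)={b}  FIRST(C)={c}
pass 2: (stable)
  FIRST(S)={a,b,c}  FIRST(A)={b,c}  FIRST(B)={b}  FIRST(C)={c}

Compute FOLLOW by fixpoint:
seed FOLLOW(S) with $
round 1:
  A→c C c: FOLLOW(C) ⊇ FIRST(c) = {c}; new: +{c}
  S→A c: FOLLOW(A) ⊇ FIRST(c) = {c}; new: +{c}
  S→b B: FOLLOW(B) ⊇ FOLLOW(S) ⊇ {$}; new: +{$}
  FOLLOW(S)={$}  FOLLOW(A)={c}  FOLLOW(B)={$}  FOLLOW(C)={c}
round 2: (stable)
  FOLLOW(S)={$}  FOLLOW(A)={c}  FOLLOW(B)={$}  FOLLOW(C)={c}

FOLLOW(A) = ["c"]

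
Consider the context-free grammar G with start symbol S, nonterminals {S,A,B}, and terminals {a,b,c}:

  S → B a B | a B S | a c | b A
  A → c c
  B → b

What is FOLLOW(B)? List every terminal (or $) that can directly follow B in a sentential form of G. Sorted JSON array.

FIRST iteration:
[1]
  A via A→c c: +{c}
  B via B→b: +{b}
  S via S→B a B: +{b}
  S via S→a B S: +{a}
  FIRST[S]={a,b}  FIRST[A]={c}  FIRST[B]={b}
[2] (no change)
  FIRST[S]={a,b}  FIRST[A]={c}  FIRST[B]={b}

FOLLOW iteration:
initialize: $ ∈ FOLLOW(S)
round 1:
  S→B a B: FOLLOW(B) ⊇ FIRST(a) = {a}; new: +{a}
  S→B a B: FOLLOW(B) ⊇ FOLLOW(S) ⊇ {$}; new: +{$}
  S→a B S: FOLLOW(B) ⊇ FIRST(S) = {a,b}; new: +{b}
  S→b A: FOLLOW(A) ⊇ FOLLOW(S) ⊇ {$}; new: +{$}
  S: {$}  A: {$}  B: {$,a,b}
round 2: done
  S: {$}  A: {$}  B: {$,a,b}

FOLLOW(B) = ["$", "a", "b"]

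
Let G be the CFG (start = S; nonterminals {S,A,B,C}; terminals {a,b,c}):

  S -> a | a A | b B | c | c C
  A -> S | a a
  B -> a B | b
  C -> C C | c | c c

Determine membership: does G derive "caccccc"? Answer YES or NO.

Convert to CNF:
  S -> T0 A | T1 B | T2 C | a | c
  A -> T0 A | T0 T0 | T1 B | T2 C | a | c
  B -> T0 B | b
  C -> C C | T2 T2 | c
  T0 -> a
  T1 -> b
  T2 -> c

CYK table (by increasing span):
  cell(0,0) c: {A,C,S,T2}  orig:{A,C,S}
  cell(1,1) a: {A,S,T0}  orig:{A,S}
  cell(2,2) c: {A,C,S,T2}  orig:{A,C,S}
  cell(3,3) c: {A,C,S,T2}  orig:{A,C,S}
  cell(4,4) c: {A,C,S,T2}  orig:{A,C,S}
  cell(5,5) c: {A,C,S,T2}  orig:{A,C,S}
  cell(6,6) c: {A,C,S,T2}  orig:{A,C,S}
  cell(0,1) ca: ∅
  cell(1,2) ac: {A,S}
  cell(2,3) cc: {A,C,S}
  cell(3,4) cc: {A,C,S}
  cell(4,5) cc: {A,C,S}
  cell(5,6) cc: {A,C,S}
  cell(0,2) cac: ∅
  cell(1,3) acc: {A,S}
  cell(2,4) ccc: {A,C,S}
  cell(3,5) ccc: {A,C,S}
  cell(4,6) ccc: {A,C,S}
  cell(0,3) cacc: ∅
  cell(1,4) accc: {A,S}
  cell(2,5) cccc: {A,C,S}
  cell(3,6) cccc: {A,C,S}
  cell(0,4) caccc: ∅
  cell(1,5) acccc: {A,S}
  cell(2,6) ccccc: {A,C,S}
  cell(0,5) cacccc: ∅
  cell(1,6) accccc: {A,S}
  cell(0,6) caccccc: ∅

S ∉ T[0,6] ⇒ NO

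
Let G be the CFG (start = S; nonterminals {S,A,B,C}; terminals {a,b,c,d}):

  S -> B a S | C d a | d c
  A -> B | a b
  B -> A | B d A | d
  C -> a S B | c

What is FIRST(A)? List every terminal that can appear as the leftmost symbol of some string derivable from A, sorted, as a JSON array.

FIRST iteration:
round 1:
  A via A→a b: +{a}
  B via B→A: +{a}
  B via B→d: +{d}
  C via C→a S B: +{a}
  C via C→c: +{c}
  S via S→B a S: +{a,d}
  S via S→C d a: +{c}
  FIRST(S)={a,c,d}  FIRST(A)={a}  FIRST(B)={a,d}  FIRST(C)={a,c}
round 2:
  A via A→B: +{d}
  FIRST(S)={a,c,d}  FIRST(A)={a,d}  FIRST(B)={a,d}  FIRST(C)={a,c}
round 3: (no change)
  FIRST(S)={a,c,d}  FIRST(A)={a,d}  FIRST(B)={a,d}  FIRST(C)={a,c}

FIRST(A) = ["a", "d"]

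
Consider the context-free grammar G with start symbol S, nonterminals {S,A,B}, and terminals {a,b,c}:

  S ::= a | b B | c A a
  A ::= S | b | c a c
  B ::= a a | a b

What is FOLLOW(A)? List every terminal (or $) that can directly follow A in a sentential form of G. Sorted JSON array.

FIRST iteration:
iter 1:
  A via A→b: +{b}
  A via A→c a c: +{c}
  B via B→a a: +{a}
  S via S→a: +{a}
  S via S→b B: +{b}
  S via S→c A a: +{c}
  FIRST(S)={a,b,c}  FIRST(A)={b,c}  FIRST(B)={a}
iter 2:
  A via A→S: +{a}
  FIRST(S)={a,b,c}  FIRST(A)={a,b,c}  FIRST(B)={a}
iter 3: (no change)
  FIRST(S)={a,b,c}  FIRST(A)={a,b,c}  FIRST(B)={a}

FOLLOW sets:
seed FOLLOW(S) with $
iter 1:
  S→b B: FOLLOW(B) ⊇ FOLLOW(S) ⊇ {$}; new: +{$}
  S→c A a: FOLLOW(A) ⊇ FIRST(a) = {a}; new: +{a}
  FOLLOW(S)={$}  FOLLOW(A)={a}  FOLLOW(B)={$}
iter 2:
  A→S: FOLLOW(S) ⊇ FOLLOW(A) ⊇ {a}; new: +{a}
  S→b B: FOLLOW(B) ⊇ FOLLOW(S) ⊇ {$,a}; new: +{a}
  FOLLOW(S)={$,a}  FOLLOW(A)={a}  FOLLOW(B)={$,a}
iter 3: (no change)
  FOLLOW(S)={$,a}  FOLLOW(A)={a}  FOLLOW(B)={$,a}

FOLLOW(A) = ["a"]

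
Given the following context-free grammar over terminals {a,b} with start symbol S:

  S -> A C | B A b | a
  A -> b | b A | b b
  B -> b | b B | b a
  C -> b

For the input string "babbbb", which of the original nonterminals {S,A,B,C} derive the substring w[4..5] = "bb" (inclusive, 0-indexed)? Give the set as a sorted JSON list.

Convert to CNF:
  S -> A C | B X2 | a
  A -> T0 A | T0 T0 | b
  B -> T0 B | T0 T1 | b
  C -> b
  T0 -> b
  T1 -> a
  X2 -> A T0

CYK fill — only the sub-triangle for w[4..5]:
  cell(4,4) b: {A,B,C,T0}  orig:{A,B,C}
  cell(5,5) b: {A,B,C,T0}  orig:{A,B,C}
  cell(4,5) bb: {A,B,S,X2}  orig:{A,B,S}

Original NTs in T[4,5] deriving "bb": ["A", "B", "S"]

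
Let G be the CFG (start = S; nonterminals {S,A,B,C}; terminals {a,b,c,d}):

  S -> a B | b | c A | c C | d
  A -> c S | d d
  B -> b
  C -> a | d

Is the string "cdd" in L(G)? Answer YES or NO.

CNF form of G:
  S -> T0 A | T0 C | T2 B | b | d
  A -> T0 S | T1 T1
  B -> b
  C -> a | d
  T0 -> c
  T1 -> d
  T2 -> a

Fill CYK table bottom-up:
  [0..0]={T0}  "c"  orig:{}
  [1..1]={C,S,T1}  "d"  orig:{C,S}
  [2..2]={C,S,T1}  "d"  orig:{C,S}
  [0..1]={A,S}  "cd"
  [1..2]={A}  "dd"
  [0..2]={S}  "cdd"

S ∈ T[0,2] ⇒ YES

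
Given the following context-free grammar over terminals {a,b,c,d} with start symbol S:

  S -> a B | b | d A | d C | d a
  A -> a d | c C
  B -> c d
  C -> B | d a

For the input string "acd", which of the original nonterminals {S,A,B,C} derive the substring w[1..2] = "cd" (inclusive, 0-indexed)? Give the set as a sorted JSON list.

Convert to CNF:
  S -> T0 B | T1 A | T1 C | T1 T0 | b
  A -> T0 T1 | T2 C
  B -> T2 T1
  C -> T1 T0 | T2 T1
  T0 -> a
  T1 -> d
  T2 -> c

CYK fill (cells [i..j] with 1 ≤ i ≤ j ≤ 2 only):
  cell(1,1) c: {T2}  orig:{}
  cell(2,2) d: {T1}  orig:{}
  cell(1,2) cd: {B,C}

Original NTs in T[1,2] deriving "cd": ["B", "C"]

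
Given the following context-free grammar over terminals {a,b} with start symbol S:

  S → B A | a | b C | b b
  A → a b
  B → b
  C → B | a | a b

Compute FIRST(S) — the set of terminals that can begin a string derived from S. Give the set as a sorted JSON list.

FIRST iteration:
[1]
  A via A→a b: +{a}
  B via B→b: +{b}
  C via C→B: +{b}
  C via C→a: +{a}
  S via S→B A: +{b}
  S via S→a: +{a}
  FIRST[S]={a,b}  FIRST[A]={a}  FIRST[B]={b}  FIRST[C]={a,b}
[2] done
  FIRST[S]={a,b}  FIRST[A]={a}  FIRST[B]={b}  FIRST[C]={a,b}

FIRST(S) = ["a", "b"]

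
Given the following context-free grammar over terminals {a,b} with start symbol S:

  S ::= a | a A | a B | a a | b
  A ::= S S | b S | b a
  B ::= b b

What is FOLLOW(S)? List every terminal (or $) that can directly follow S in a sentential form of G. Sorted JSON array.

Compute FIRST by fixpoint:
iter 1:
  A via A→b S: +{b}
  B via B→b b: +{b}
  S via S→a: +{a}
  S via S→b: +{b}
  S: {a,b}  A: {b}  B: {b}
iter 2:
  A via A→S S: +{a}
  S: {a,b}  A: {a,b}  B: {b}
iter 3: (no change)
  S: {a,b}  A: {a,b}  B: {b}

Compute FOLLOW by fixpoint:
FOLLOW(S) := {$}
[1]
  A→S S: FOLLOW(S) ⊇ FIRST(S) = {a,b}; new: +{a,b}
  S→a A: FOLLOW(A) ⊇ FOLLOW(S) ⊇ {$,a,b}; new: +{$,a,b}
  S→a B: FOLLOW(B) ⊇ FOLLOW(S) ⊇ {$,a,b}; new: +{$,a,b}
  FOLLOW(S)={$,a,b}  FOLLOW(A)={$,a,b}  FOLLOW(B)={$,a,b}
[2] (no change)
  FOLLOW(S)={$,a,b}  FOLLOW(A)={$,a,b}  FOLLOW(B)={$,a,b}

FOLLOW(S) = ["$", "a", "b"]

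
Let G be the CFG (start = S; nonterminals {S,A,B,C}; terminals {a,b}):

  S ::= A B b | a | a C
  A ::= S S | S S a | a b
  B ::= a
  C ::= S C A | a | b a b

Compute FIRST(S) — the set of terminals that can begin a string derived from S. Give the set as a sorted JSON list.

FIRST sets, iterate to fixpoint:
[1]
  A via A→a b: +{a}
  B via B→a: +{a}
  C via C→a: +{a}
  C via C→b a b: +{b}
  S via S→A B b: +{a}
  FIRST(S)={a}  FIRST(A)={a}  FIRST(B)={a}  FIRST(C)={a,b}
[2] (stable)
  FIRST(S)={a}  FIRST(A)={a}  FIRST(B)={a}  FIRST(C)={a,b}

FIRST(S) = ["a"]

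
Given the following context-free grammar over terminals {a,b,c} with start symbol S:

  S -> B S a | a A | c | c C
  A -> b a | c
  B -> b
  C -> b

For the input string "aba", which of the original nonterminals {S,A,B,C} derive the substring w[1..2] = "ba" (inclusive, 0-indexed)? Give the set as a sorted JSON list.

Convert to CNF:
  S -> B X3 | T1 A | T2 C | c
  A -> T0 T1 | c
  B -> b
  C -> b
  T0 -> b
  T1 -> a
  T2 -> c
  X3 -> S T1

Fill CYK table bottom-up — only the sub-triangle for w[1..2]:
  [1..1]={B,C,T0}  "b"  orig:{B,C}
  [2..2]={T1}  "a"  orig:{}
  [1..2]={A}  "ba"

Original NTs in T[1,2] deriving "ba": ["A"]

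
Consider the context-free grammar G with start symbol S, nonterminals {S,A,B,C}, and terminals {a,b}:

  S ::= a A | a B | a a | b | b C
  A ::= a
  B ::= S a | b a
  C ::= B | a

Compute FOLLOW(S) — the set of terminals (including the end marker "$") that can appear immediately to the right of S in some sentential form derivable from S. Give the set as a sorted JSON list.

FIRST sets, iterate to fixpoint:
iter 1:
  A via A→a: +{a}
  B via B→b a: +{b}
  C via C→B: +{b}
  C via C→a: +{a}
  S via S→a A: +{a}
  S via S→b: +{b}
  S: {a,b}  A: {a}  B: {b}  C: {a,b}
iter 2:
  B via B→S a: +{a}
  S: {a,b}  A: {a}  B: {a,b}  C: {a,b}
iter 3: (no change)
  S: {a,b}  A: {a}  B: {a,b}  C: {a,b}

Compute FOLLOW by fixpoint:
FOLLOW(S) := {$}
iter 1:
  B→S a: FOLLOW(S) ⊇ FIRST(a) = {a}; new: +{a}
  S→a A: FOLLOW(A) ⊇ FOLLOW(S) ⊇ {$,a}; new: +{$,a}
  S→a B: FOLLOW(B) ⊇ FOLLOW(S) ⊇ {$,a}; new: +{$,a}
  S→b C: FOLLOW(C) ⊇ FOLLOW(S) ⊇ {$,a}; new: +{$,a}
  FOLLOW(S)={$,a}  FOLLOW(A)={$,a}  FOLLOW(B)={$,a}  FOLLOW(C)={$,a}
iter 2: (no change)
  FOLLOW(S)={$,a}  FOLLOW(A)={$,a}  FOLLOW(B)={$,a}  FOLLOW(C)={$,a}

FOLLOW(S) = ["$", "a"]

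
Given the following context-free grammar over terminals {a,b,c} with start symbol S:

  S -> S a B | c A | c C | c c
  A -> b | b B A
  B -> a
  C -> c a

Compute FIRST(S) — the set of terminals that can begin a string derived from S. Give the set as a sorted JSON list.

FIRST sets, iterate to fixpoint:
iter 1:
  A via A→b: +{b}
  B via B→a: +{a}
  C via C→c a: +{c}
  S via S→c A: +{c}
  S: {c}  A: {b}  B: {a}  C: {c}
iter 2: (stable)
  S: {c}  A: {b}  B: {a}  C: {c}

FIRST(S) = ["c"]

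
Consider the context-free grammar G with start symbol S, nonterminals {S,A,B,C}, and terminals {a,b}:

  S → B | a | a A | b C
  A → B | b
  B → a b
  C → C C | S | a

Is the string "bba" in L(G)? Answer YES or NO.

Convert to CNF:
  S -> T0 A | T0 T1 | T1 C | a
  A -> T0 T1 | b
  B -> T0 T1
  C -> C C | T0 A | T0 T1 | T1 C | a
  T0 -> a
  T1 -> b

CYK fill:
  [0..0]={A,T1}  "b"  orig:{A}
  [1..1]={A,T1}  "b"  orig:{A}
  [2..2]={C,S,T0}  "a"  orig:{C,S}
  [0..1]=∅  "bb"
  [1..2]={C,S}  "ba"
  [0..2]={C,S}  "bba"

S ∈ T[0,2] ⇒ YES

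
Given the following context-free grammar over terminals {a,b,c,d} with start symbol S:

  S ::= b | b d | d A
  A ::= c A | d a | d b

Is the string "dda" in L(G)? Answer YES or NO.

Convert to CNF:
  S -> T1 A | T3 T1 | b
  A -> T0 A | T1 T2 | T1 T3
  T0 -> c
  T1 -> d
  T2 -> a
  T3 -> b

Fill CYK table bottom-up:
  cell(0,0) d: {T1}  orig:{}
  cell(1,1) d: {T1}  orig:{}
  cell(2,2) a: {T2}  orig:{}
  cell(0,1) dd: ∅
  cell(1,2) da: {A}
  cell(0,2) dda: {S}

S ∈ T[0,2] ⇒ YES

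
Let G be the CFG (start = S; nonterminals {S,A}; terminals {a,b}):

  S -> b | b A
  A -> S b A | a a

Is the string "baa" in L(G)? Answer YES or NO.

Convert to CNF:
  S -> T0 A | b
  A -> S X2 | T1 T1
  T0 -> b
  T1 -> a
  X2 -> T0 A

CYK fill:
  cell(0,0) b: {S,T0}  orig:{S}
  cell(1,1) a: {T1}  orig:{}
  cell(2,2) a: {T1}  orig:{}
  cell(0,1) ba: ∅
  cell(1,2) aa: {A}
  cell(0,2) baa: {S,X2}  orig:{S}

S ∈ T[0,2] ⇒ YES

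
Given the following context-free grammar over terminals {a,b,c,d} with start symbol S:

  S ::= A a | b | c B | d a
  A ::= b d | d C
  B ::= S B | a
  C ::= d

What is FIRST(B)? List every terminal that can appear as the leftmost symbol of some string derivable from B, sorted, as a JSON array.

FIRST sets, iterate to fixpoint:
round 1:
  A via A→b d: +{b}
  A via A→d C: +{d}
  B via B→a: +{a}
  C via C→d: +{d}
  S via S→A a: +{b,d}
  S via S→c B: +{c}
  FIRST[S]={b,c,d}  FIRST[A]={b,d}  FIRST[B]={a}  FIRST[C]={d}
round 2:
  B via B→S B: +{b,c,d}
  FIRST[S]={b,c,d}  FIRST[A]={b,d}  FIRST[B]={a,b,c,d}  FIRST[C]={d}
round 3: done
  FIRST[S]={b,c,d}  FIRST[A]={b,d}  FIRST[B]={a,b,c,d}  FIRST[C]={d}

FIRST(B) = ["a", "b", "c", "d"]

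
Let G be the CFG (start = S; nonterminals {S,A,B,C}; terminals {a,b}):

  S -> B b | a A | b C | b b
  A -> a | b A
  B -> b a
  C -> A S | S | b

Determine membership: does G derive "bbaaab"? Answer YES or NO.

CNF form of G:
  S -> B T0 | T0 C | T0 T0 | T1 A
  A -> T0 A | a
  B -> T0 T1
  C -> A S | B T0 | T0 C | T0 T0 | T1 A | b
  T0 -> b
  T1 -> a

CYK table (by increasing span):
  T[0,0] 'b' = {C,T0}  orig:{C}
  T[1,1] 'b' = {C,T0}  orig:{C}
  T[2,2] 'a' = {A,T1}  orig:{A}
  T[3,3] 'a' = {A,T1}  orig:{A}
  T[4,4] 'a' = {A,T1}  orig:{A}
  T[5,5] 'b' = {C,T0}  orig:{C}
  T[0,1] 'bb' = {C,S}
  T[1,2] 'ba' = {A,B}
  T[2,3] 'aa' = {C,S}
  T[3,4] 'aa' = {C,S}
  T[4,5] 'ab' = ∅
  T[0,2] 'bba' = {A}
  T[1,3] 'baa' = {C,S}
  T[2,4] 'aaa' = {C}
  T[3,5] 'aab' = ∅
  T[0,3] 'bbaa' = {C,S}
  T[1,4] 'baaa' = {C,S}
  T[2,5] 'aaab' = ∅
  T[0,4] 'bbaaa' = {C,S}
  T[1,5] 'baaab' = ∅
  T[0,5] 'bbaaab' = ∅

S ∉ T[0,5] ⇒ NO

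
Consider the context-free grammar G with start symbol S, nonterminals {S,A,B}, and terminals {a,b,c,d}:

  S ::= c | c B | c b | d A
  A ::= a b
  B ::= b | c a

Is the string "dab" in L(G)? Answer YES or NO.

Convert to CNF:
  S -> T2 B | T2 T1 | T3 A | c
  A -> T0 T1
  B -> T2 T0 | b
  T0 -> a
  T1 -> b
  T2 -> c
  T3 -> d

Fill CYK table bottom-up:
  T[0,0] 'd' = {T3}  orig:{}
  T[1,1] 'a' = {T0}  orig:{}
  T[2,2] 'b' = {B,T1}  orig:{B}
  T[0,1] 'da' = ∅
  T[1,2] 'ab' = {A}
  T[0,2] 'dab' = {S}

S ∈ T[0,2] ⇒ YES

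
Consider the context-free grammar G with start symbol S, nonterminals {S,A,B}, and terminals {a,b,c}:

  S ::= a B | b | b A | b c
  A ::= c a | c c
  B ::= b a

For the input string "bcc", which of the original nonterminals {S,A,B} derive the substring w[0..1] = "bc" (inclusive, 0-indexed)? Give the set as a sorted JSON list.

Convert to CNF:
  S -> T1 B | T2 A | T2 T0 | b
  A -> T0 T0 | T0 T1
  B -> T2 T1
  T0 -> c
  T1 -> a
  T2 -> b

Fill CYK table bottom-up (cells [i..j] with 0 ≤ i ≤ j ≤ 1 only):
  T[0,0] 'b' = {S,T2}  orig:{S}
  T[1,1] 'c' = {T0}  orig:{}
  T[0,1] 'bc' = {S}

Original NTs in T[0,1] deriving "bc": ["S"]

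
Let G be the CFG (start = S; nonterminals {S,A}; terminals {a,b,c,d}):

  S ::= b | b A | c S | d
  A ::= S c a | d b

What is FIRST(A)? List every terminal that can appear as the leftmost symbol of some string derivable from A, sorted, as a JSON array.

FIRST sets, iterate to fixpoint:
pass 1:
  A via A→d b: +{d}
  S via S→b: +{b}
  S via S→c S: +{c}
  S via S→d: +{d}
  FIRST(S)={b,c,d}  FIRST(A)={d}
pass 2:
  A via A→S c a: +{b,c}
  FIRST(S)={b,c,d}  FIRST(A)={b,c,d}
pass 3: (no change)
  FIRST(S)={b,c,d}  FIRST(A)={b,c,d}

FIRST(A) = ["b", "c", "d"]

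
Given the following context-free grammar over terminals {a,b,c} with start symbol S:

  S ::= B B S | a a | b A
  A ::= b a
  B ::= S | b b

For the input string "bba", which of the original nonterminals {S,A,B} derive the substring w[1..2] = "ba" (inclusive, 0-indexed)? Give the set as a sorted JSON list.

Convert to CNF:
  S -> B X3 | T0 A | T1 T1
  A -> T0 T1
  B -> B X2 | T0 A | T0 T0 | T1 T1
  T0 -> b
  T1 -> a
  X2 -> B S
  X3 -> B S

Fill CYK table bottom-up — only the sub-triangle for w[1..2]:
  [1..1]={T0}  "b"  orig:{}
  [2..2]={T1}  "a"  orig:{}
  [1..2]={A}  "ba"

Original NTs in T[1,2] deriving "ba": ["A"]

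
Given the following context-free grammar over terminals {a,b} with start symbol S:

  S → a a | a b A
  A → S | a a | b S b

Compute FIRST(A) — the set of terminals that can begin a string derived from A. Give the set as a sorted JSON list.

Compute FIRST by fixpoint:
round 1:
  A via A→a a: +{a}
  A via A→b S b: +{b}
  S via S→a a: +{a}
  S: {a}  A: {a,b}
round 2: (stable)
  S: {a}  A: {a,b}

FIRST(A) = ["a", "b"]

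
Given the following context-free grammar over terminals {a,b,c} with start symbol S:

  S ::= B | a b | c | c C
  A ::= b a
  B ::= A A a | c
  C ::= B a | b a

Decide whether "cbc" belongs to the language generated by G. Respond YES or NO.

Convert to CNF:
  S -> A X4 | T1 T0 | T2 C | c
  A -> T0 T1
  B -> A X3 | c
  C -> B T1 | T0 T1
  T0 -> b
  T1 -> a
  T2 -> c
  X3 -> A T1
  X4 -> A T1

Fill CYK table bottom-up:
  T[0,0] 'c' = {B,S,T2}  orig:{B,S}
  T[1,1] 'b' = {T0}  orig:{}
  T[2,2] 'c' = {B,S,T2}  orig:{B,S}
  T[0,1] 'cb' = ∅
  T[1,2] 'bc' = ∅
  T[0,2] 'cbc' = ∅

S ∉ T[0,2] ⇒ NO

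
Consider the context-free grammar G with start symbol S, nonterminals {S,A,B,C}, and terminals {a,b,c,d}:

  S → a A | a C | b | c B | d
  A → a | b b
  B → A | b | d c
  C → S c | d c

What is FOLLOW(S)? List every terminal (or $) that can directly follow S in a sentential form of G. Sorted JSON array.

FIRST iteration:
pass 1:
  A via A→a: +{a}
  A via A→b b: +{b}
  B via B→A: +{a,b}
  B via B→d c: +{d}
  C via C→d c: +{d}
  S via S→a A: +{a}
  S via S→b: +{b}
  S via S→c B: +{c}
  S via S→d: +{d}
  S: {a,b,c,d}  A: {a,b}  B: {a,b,d}  C: {d}
pass 2:
  C via C→S c: +{a,b,c}
  S: {a,b,c,d}  A: {a,b}  B: {a,b,d}  C: {a,b,c,d}
pass 3: (no change)
  S: {a,b,c,d}  A: {a,b}  B: {a,b,d}  C: {a,b,c,d}

Compute FOLLOW by fixpoint:
FOLLOW(S) := {$}
pass 1:
  C→S c: FOLLOW(S) ⊇ FIRST(c) = {c}; new: +{c}
  S→a A: FOLLOW(A) ⊇ FOLLOW(S) ⊇ {$,c}; new: +{$,c}
  S→a C: FOLLOW(C) ⊇ FOLLOW(S) ⊇ {$,c}; new: +{$,c}
  S→c B: FOLLOW(B) ⊇ FOLLOW(S) ⊇ {$,c}; new: +{$,c}
  FOLLOW(S)={$,c}  FOLLOW(A)={$,c}  FOLLOW(B)={$,c}  FOLLOW(C)={$,c}
pass 2: — fixpoint
  FOLLOW(S)={$,c}  FOLLOW(A)={$,c}  FOLLOW(B)={$,c}  FOLLOW(C)={$,c}

FOLLOW(S) = ["$", "c"]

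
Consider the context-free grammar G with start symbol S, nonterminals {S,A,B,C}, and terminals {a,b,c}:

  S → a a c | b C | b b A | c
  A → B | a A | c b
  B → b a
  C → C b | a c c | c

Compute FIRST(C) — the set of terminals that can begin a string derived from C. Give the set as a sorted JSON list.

FIRST iteration:
round 1:
  A via A→a A: +{a}
  A via A→c b: +{c}
  B via B→b a: +{b}
  C via C→a c c: +{a}
  C via C→c: +{c}
  S via S→a a c: +{a}
  S via S→b C: +{b}
  S via S→c: +{c}
  FIRST[S]={a,b,c}  FIRST[A]={a,c}  FIRST[B]={b}  FIRST[C]={a,c}
round 2:
  A via A→B: +{b}
  FIRST[S]={a,b,c}  FIRST[A]={a,b,c}  FIRST[B]={b}  FIRST[C]={a,c}
round 3: — fixpoint
  FIRST[S]={a,b,c}  FIRST[A]={a,b,c}  FIRST[B]={b}  FIRST[C]={a,c}

FIRST(C) = ["a", "c"]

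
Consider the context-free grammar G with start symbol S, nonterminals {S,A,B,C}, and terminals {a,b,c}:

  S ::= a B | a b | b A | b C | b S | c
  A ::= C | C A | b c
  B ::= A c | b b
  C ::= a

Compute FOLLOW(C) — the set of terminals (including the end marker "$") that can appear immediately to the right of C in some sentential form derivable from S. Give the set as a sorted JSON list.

Compute FIRST by fixpoint:
round 1:
  A via A→b c: +{b}
  B via B→A c: +{b}
  C via C→a: +{a}
  S via S→a B: +{a}
  S via S→b A: +{b}
  S via S→c: +{c}
  FIRST(S)={a,b,c}  FIRST(A)={b}  FIRST(B)={b}  FIRST(C)={a}
round 2:
  A via A→C: +{a}
  B via B→A c: +{a}
  FIRST(S)={a,b,c}  FIRST(A)={a,b}  FIRST(B)={a,b}  FIRST(C)={a}
round 3: (stable)
  FIRST(S)={a,b,c}  FIRST(A)={a,b}  FIRST(B)={a,b}  FIRST(C)={a}

FOLLOW iteration:
seed FOLLOW(S) with $
pass 1:
  A→C A: FOLLOW(C) ⊇ FIRST(A) = {a,b}; new: +{a,b}
  B→A c: FOLLOW(A) ⊇ FIRST(c) = {c}; new: +{c}
  S→a B: FOLLOW(B) ⊇ FOLLOW(S) ⊇ {$}; new: +{$}
  S→b A: FOLLOW(A) ⊇ FOLLOW(S) ⊇ {$}; new: +{$}
  S→b C: FOLLOW(C) ⊇ FOLLOW(S) ⊇ {$}; new: +{$}
  FOLLOW[S]={$}  FOLLOW[A]={$,c}  FOLLOW[B]={$}  FOLLOW[C]={$,a,b}
pass 2:
  A→C: FOLLOW(C) ⊇ FOLLOW(A) ⊇ {$,c}; new: +{c}
  FOLLOW[S]={$}  FOLLOW[A]={$,c}  FOLLOW[B]={$}  FOLLOW[C]={$,a,b,c}
pass 3: (stable)
  FOLLOW[S]={$}  FOLLOW[A]={$,c}  FOLLOW[B]={$}  FOLLOW[C]={$,a,b,c}

FOLLOW(C) = ["$", "a", "b", "c"]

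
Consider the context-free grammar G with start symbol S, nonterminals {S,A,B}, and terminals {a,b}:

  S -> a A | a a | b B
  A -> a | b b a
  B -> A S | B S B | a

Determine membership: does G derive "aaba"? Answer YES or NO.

CNF form of G:
  S -> T0 B | T1 A | T1 T1
  A -> T0 X2 | a
  B -> A S | B X3 | a
  T0 -> b
  T1 -> a
  X2 -> T0 T1
  X3 -> S B

Fill CYK table bottom-up:
  cell(0,0) a: {A,B,T1}  orig:{A,B}
  cell(1,1) a: {A,B,T1}  orig:{A,B}
  cell(2,2) b: {T0}  orig:{}
  cell(3,3) a: {A,B,T1}  orig:{A,B}
  cell(0,1) aa: {S}
  cell(1,2) ab: ∅
  cell(2,3) ba: {S,X2}  orig:{S}
  cell(0,2) aab: ∅
  cell(1,3) aba: {B}
  cell(0,3) aaba: ∅

S ∉ T[0,3] ⇒ NO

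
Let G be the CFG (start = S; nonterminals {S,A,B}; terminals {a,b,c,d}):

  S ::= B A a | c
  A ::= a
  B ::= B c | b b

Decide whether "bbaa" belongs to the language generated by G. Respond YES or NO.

CNF form of G:
  S -> B X3 | c
  A -> a
  B -> B T0 | T1 T1
  T0 -> c
  T1 -> b
  T2 -> a
  X3 -> A T2

Fill CYK table bottom-up:
  [0..0]={T1}  "b"  orig:{}
  [1..1]={T1}  "b"  orig:{}
  [2..2]={A,T2}  "a"  orig:{A}
  [3..3]={A,T2}  "a"  orig:{A}
  [0..1]={B}  "bb"
  [1..2]=∅  "ba"
  [2..3]={X3}  "aa"  orig:{}
  [0..2]=∅  "bba"
  [1..3]=∅  "baa"
  [0..3]={S}  "bbaa"

S ∈ T[0,3] ⇒ YES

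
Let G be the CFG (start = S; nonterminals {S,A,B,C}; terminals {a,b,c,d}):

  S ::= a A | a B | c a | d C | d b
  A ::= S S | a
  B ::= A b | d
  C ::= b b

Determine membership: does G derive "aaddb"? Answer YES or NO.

Convert to CNF:
  S -> T1 A | T1 B | T2 T1 | T3 C | T3 T0
  A -> S S | a
  B -> A T0 | d
  C -> T0 T0
  T0 -> b
  T1 -> a
  T2 -> c
  T3 -> d

Fill CYK table bottom-up:
  [0..0]={A,T1}  "a"  orig:{A}
  [1..1]={A,T1}  "a"  orig:{A}
  [2..2]={B,T3}  "d"  orig:{B}
  [3..3]={B,T3}  "d"  orig:{B}
  [4..4]={T0}  "b"  orig:{}
  [0..1]={S}  "aa"
  [1..2]={S}  "ad"
  [2..3]=∅  "dd"
  [3..4]={S}  "db"
  [0..2]=∅  "aad"
  [1..3]=∅  "add"
  [2..4]=∅  "ddb"
  [0..3]=∅  "aadd"
  [1..4]={A}  "addb"
  [0..4]={S}  "aaddb"

S ∈ T[0,4] ⇒ YES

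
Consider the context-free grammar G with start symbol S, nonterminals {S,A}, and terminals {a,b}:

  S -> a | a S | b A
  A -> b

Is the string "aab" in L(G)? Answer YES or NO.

Convert to CNF:
  S -> T0 S | T1 A | a
  A -> b
  T0 -> a
  T1 -> b

CYK fill:
  [0..0]={S,T0}  "a"  orig:{S}
  [1..1]={S,T0}  "a"  orig:{S}
  [2..2]={A,T1}  "b"  orig:{A}
  [0..1]={S}  "aa"
  [1..2]=∅  "ab"
  [0..2]=∅  "aab"

S ∉ T[0,2] ⇒ NO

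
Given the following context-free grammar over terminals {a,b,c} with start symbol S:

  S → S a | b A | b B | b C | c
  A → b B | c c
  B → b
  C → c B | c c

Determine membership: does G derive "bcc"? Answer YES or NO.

CNF form of G:
  S -> S T2 | T0 A | T0 B | T0 C | c
  A -> T0 B | T1 T1
  B -> b
  C -> T1 B | T1 T1
  T0 -> b
  T1 -> c
  T2 -> a

CYK fill:
  [0..0]={B,T0}  "b"  orig:{B}
  [1..1]={S,T1}  "c"  orig:{S}
  [2..2]={S,T1}  "c"  orig:{S}
  [0..1]=∅  "bc"
  [1..2]={A,C}  "cc"
  [0..2]={S}  "bcc"

S ∈ T[0,2] ⇒ YES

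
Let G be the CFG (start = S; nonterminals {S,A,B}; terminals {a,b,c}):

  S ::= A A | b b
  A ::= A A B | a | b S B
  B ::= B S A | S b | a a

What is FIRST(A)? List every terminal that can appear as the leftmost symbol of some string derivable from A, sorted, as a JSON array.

FIRST iteration:
pass 1:
  A via A→a: +{a}
  A via A→b S B: +{b}
  B via B→a a: +{a}
  S via S→A A: +{a,b}
  FIRST(S)={a,b}  FIRST(A)={a,b}  FIRST(B)={a}
pass 2:
  B via B→S b: +{b}
  FIRST(S)={a,b}  FIRST(A)={a,b}  FIRST(B)={a,b}
pass 3: done
  FIRST(S)={a,b}  FIRST(A)={a,b}  FIRST(B)={a,b}

FIRST(A) = ["a", "b"]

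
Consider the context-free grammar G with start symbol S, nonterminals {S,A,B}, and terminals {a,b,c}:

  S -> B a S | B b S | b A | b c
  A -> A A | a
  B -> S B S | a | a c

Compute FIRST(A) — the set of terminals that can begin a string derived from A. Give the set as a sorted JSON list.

Compute FIRST by fixpoint:
iter 1:
  A via A→a: +{a}
  B via B→a: +{a}
  S via S→B a S: +{a}
  S via S→b A: +{b}
  FIRST[S]={a,b}  FIRST[A]={a}  FIRST[B]={a}
iter 2:
  B via B→S B S: +{b}
  FIRST[S]={a,b}  FIRST[A]={a}  FIRST[B]={a,b}
iter 3: (no change)
  FIRST[S]={a,b}  FIRST[A]={a}  FIRST[B]={a,b}

FIRST(A) = ["a"]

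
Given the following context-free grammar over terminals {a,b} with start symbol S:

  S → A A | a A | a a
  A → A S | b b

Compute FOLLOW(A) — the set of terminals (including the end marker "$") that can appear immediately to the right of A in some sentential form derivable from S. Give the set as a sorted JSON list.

FIRST iteration:
iter 1:
  A via A→b b: +{b}
  S via S→A A: +{b}
  S via S→a A: +{a}
  FIRST(S)={a,b}  FIRST(A)={b}
iter 2: — fixpoint
  FIRST(S)={a,b}  FIRST(A)={b}

Compute FOLLOW by fixpoint:
FOLLOW(S) := {$}
pass 1:
  A→A S: FOLLOW(A) ⊇ FIRST(S) = {a,b}; new: +{a,b}
  A→A S: FOLLOW(S) ⊇ FOLLOW(A) ⊇ {a,b}; new: +{a,b}
  S→A A: FOLLOW(A) ⊇ FOLLOW(S) ⊇ {$,a,b}; new: +{$}
  FOLLOW[S]={$,a,b}  FOLLOW[A]={$,a,b}
pass 2: done
  FOLLOW[S]={$,a,b}  FOLLOW[A]={$,a,b}

FOLLOW(A) = ["$", "a", "b"]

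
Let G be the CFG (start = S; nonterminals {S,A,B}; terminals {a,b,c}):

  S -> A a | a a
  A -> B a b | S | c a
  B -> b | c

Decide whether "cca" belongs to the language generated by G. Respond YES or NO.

CNF form of G:
  S -> A T0 | T0 T0
  A -> A T0 | B X3 | T0 T0 | T2 T0
  B -> b | c
  T0 -> a
  T1 -> b
  T2 -> c
  X3 -> T0 T1

CYK table (by increasing span):
  cell(0,0) c: {B,T2}  orig:{B}
  cell(1,1) c: {B,T2}  orig:{B}
  cell(2,2) a: {T0}  orig:{}
  cell(0,1) cc: ∅
  cell(1,2) ca: {A}
  cell(0,2) cca: ∅

S ∉ T[0,2] ⇒ NO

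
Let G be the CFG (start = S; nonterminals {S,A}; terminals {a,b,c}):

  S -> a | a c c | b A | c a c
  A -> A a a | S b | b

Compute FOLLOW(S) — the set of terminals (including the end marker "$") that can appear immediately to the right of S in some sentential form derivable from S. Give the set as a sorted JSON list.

Compute FIRST by fixpoint:
round 1:
  A via A→b: +{b}
  S via S→a: +{a}
  S via S→b A: +{b}
  S via S→c a c: +{c}
  FIRST[S]={a,b,c}  FIRST[A]={b}
round 2:
  A via A→S b: +{a,c}
  FIRST[S]={a,b,c}  FIRST[A]={a,b,c}
round 3: — fixpoint
  FIRST[S]={a,b,c}  FIRST[A]={a,b,c}

FOLLOW sets:
seed FOLLOW(S) with $
pass 1:
  A→A a a: FOLLOW(A) ⊇ FIRST(a) = {a}; new: +{a}
  A→S b: FOLLOW(S) ⊇ FIRST(b) = {b}; new: +{b}
  S→b A: FOLLOW(A) ⊇ FOLLOW(S) ⊇ {$,b}; new: +{$,b}
  FOLLOW(S)={$,b}  FOLLOW(A)={$,a,b}
pass 2: (no change)
  FOLLOW(S)={$,b}  FOLLOW(A)={$,a,b}

FOLLOW(S) = ["$", "b"]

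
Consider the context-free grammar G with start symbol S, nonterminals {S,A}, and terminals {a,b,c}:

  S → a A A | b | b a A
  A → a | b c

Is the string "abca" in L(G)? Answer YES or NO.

CNF form of G:
  S -> T0 X4 | T2 X3 | b
  A -> T0 T1 | a
  T0 -> b
  T1 -> c
  T2 -> a
  X3 -> A A
  X4 -> T2 A

CYK fill:
  T[0,0] 'a' = {A,T2}  orig:{A}
  T[1,1] 'b' = {S,T0}  orig:{S}
  T[2,2] 'c' = {T1}  orig:{}
  T[3,3] 'a' = {A,T2}  orig:{A}
  T[0,1] 'ab' = ∅
  T[1,2] 'bc' = {A}
  T[2,3] 'ca' = ∅
  T[0,2] 'abc' = {X3,X4}  orig:{}
  T[1,3] 'bca' = {X3}  orig:{}
  T[0,3] 'abca' = {S}

S ∈ T[0,3] ⇒ YES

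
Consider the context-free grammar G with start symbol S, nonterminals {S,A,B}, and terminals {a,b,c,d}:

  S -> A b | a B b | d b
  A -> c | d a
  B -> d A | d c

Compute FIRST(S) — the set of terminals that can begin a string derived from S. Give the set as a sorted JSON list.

FIRST sets, iterate to fixpoint:
iter 1:
  A via A→c: +{c}
  A via A→d a: +{d}
  B via B→d A: +{d}
  S via S→A b: +{c,d}
  S via S→a B b: +{a}
  S: {a,c,d}  A: {c,d}  B: {d}
iter 2: done
  S: {a,c,d}  A: {c,d}  B: {d}

FIRST(S) = ["a", "c", "d"]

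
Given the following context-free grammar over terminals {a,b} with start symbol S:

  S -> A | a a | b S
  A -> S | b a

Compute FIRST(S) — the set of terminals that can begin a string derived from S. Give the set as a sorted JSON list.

Compute FIRST by fixpoint:
iter 1:
  A via A→b a: +{b}
  S via S→A: +{b}
  S via S→a a: +{a}
  FIRST(S)={a,b}  FIRST(A)={b}
iter 2:
  A via A→S: +{a}
  FIRST(S)={a,b}  FIRST(A)={a,b}
iter 3: (no change)
  FIRST(S)={a,b}  FIRST(A)={a,b}

FIRST(S) = ["a", "b"]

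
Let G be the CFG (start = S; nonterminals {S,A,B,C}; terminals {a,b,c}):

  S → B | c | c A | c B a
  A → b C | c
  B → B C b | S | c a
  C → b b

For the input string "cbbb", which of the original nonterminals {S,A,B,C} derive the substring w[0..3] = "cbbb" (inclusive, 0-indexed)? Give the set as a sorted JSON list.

Convert to CNF:
  S -> B X5 | T1 A | T1 T2 | T1 X6 | c
  A -> T0 C | c
  B -> B X3 | T1 A | T1 T2 | T1 X4 | c
  C -> T0 T0
  T0 -> b
  T1 -> c
  T2 -> a
  X3 -> C T0
  X4 -> B T2
  X5 -> C T0
  X6 -> B T2

CYK fill (cells [i..j] with 0 ≤ i ≤ j ≤ 3 only):
  [0..0]={A,B,S,T1}  "c"  orig:{A,B,S}
  [1..1]={T0}  "b"  orig:{}
  [2..2]={T0}  "b"  orig:{}
  [3..3]={T0}  "b"  orig:{}
  [0..1]=∅  "cb"
  [1..2]={C}  "bb"
  [2..3]={C}  "bb"
  [0..2]=∅  "cbb"
  [1..3]={A,X3,X5}  "bbb"  orig:{A}
  [0..3]={B,S}  "cbbb"

Original NTs in T[0,3] deriving "cbbb": ["B", "S"]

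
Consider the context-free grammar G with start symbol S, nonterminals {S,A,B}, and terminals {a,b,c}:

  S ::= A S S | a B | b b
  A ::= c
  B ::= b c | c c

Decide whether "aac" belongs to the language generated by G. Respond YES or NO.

Convert to CNF:
  S -> A X3 | T0 T0 | T2 B
  A -> c
  B -> T0 T1 | T1 T1
  T0 -> b
  T1 -> c
  T2 -> a
  X3 -> S S

CYK table (by increasing span):
  T[0,0] 'a' = {T2}  orig:{}
  T[1,1] 'a' = {T2}  orig:{}
  T[2,2] 'c' = {A,T1}  orig:{A}
  T[0,1] 'aa' = ∅
  T[1,2] 'ac' = ∅
  T[0,2] 'aac' = ∅

S ∉ T[0,2] ⇒ NO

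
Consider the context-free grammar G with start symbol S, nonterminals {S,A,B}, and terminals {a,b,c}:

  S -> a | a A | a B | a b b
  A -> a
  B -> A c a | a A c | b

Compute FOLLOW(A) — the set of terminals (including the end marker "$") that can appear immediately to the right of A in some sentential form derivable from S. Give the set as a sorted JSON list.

FIRST iteration:
[1]
  A via A→a: +{a}
  B via B→A c a: +{a}
  B via B→b: +{b}
  S via S→a: +{a}
  S: {a}  A: {a}  B: {a,b}
[2] (no change)
  S: {a}  A: {a}  B: {a,b}

Compute FOLLOW by fixpoint:
seed FOLLOW(S) with $
iter 1:
  B→A c a: FOLLOW(A) ⊇ FIRST(c) = {c}; new: +{c}
  S→a A: FOLLOW(A) ⊇ FOLLOW(S) ⊇ {$}; new: +{$}
  S→a B: FOLLOW(B) ⊇ FOLLOW(S) ⊇ {$}; new: +{$}
  FOLLOW[S]={$}  FOLLOW[A]={$,c}  FOLLOW[B]={$}
iter 2: done
  FOLLOW[S]={$}  FOLLOW[A]={$,c}  FOLLOW[B]={$}

FOLLOW(A) = ["$", "c"]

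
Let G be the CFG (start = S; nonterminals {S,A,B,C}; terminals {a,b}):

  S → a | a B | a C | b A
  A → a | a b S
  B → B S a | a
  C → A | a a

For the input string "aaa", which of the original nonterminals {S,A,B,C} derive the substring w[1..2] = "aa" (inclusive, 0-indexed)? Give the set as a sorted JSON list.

CNF form of G:
  S -> T0 B | T0 C | T1 A | a
  A -> T0 X2 | a
  B -> B X3 | a
  C -> T0 T0 | T0 X4 | a
  T0 -> a
  T1 -> b
  X2 -> T1 S
  X3 -> S T0
  X4 -> T1 S

CYK table (by increasing span), restricted to cells inside w[1..2]:
  T[1,1] 'a' = {A,B,C,S,T0}  orig:{A,B,C,S}
  T[2,2] 'a' = {A,B,C,S,T0}  orig:{A,B,C,S}
  T[1,2] 'aa' = {C,S,X3}  orig:{C,S}

Original NTs in T[1,2] deriving "aa": ["C", "S"]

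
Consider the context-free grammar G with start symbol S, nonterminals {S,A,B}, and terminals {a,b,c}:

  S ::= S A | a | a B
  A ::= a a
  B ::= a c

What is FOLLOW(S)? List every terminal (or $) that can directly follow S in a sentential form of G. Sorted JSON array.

FIRST sets, iterate to fixpoint:
round 1:
  A via A→a a: +{a}
  B via B→a c: +{a}
  S via S→a: +{a}
  FIRST[S]={a}  FIRST[A]={a}  FIRST[B]={a}
round 2: done
  FIRST[S]={a}  FIRST[A]={a}  FIRST[B]={a}

FOLLOW iteration:
initialize: $ ∈ FOLLOW(S)
[1]
  S→S A: FOLLOW(S) ⊇ FIRST(A) = {a}; new: +{a}
  S→S A: FOLLOW(A) ⊇ FOLLOW(S) ⊇ {$,a}; new: +{$,a}
  S→a B: FOLLOW(B) ⊇ FOLLOW(S) ⊇ {$,a}; new: +{$,a}
  FOLLOW(S)={$,a}  FOLLOW(A)={$,a}  FOLLOW(B)={$,a}
[2] (no change)
  FOLLOW(S)={$,a}  FOLLOW(A)={$,a}  FOLLOW(B)={$,a}

FOLLOW(S) = ["$", "a"]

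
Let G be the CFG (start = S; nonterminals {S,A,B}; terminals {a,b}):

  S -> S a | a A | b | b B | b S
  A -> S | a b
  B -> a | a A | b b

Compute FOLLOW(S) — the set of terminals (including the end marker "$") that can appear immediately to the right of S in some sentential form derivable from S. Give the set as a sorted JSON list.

FIRST sets, iterate to fixpoint:
round 1:
  A via A→a b: +{a}
  B via B→a: +{a}
  B via B→b b: +{b}
  S via S→a A: +{a}
  S via S→b: +{b}
  FIRST(S)={a,b}  FIRST(A)={a}  FIRST(B)={a,b}
round 2:
  A via A→S: +{b}
  FIRST(S)={a,b}  FIRST(A)={a,b}  FIRST(B)={a,b}
round 3: done
  FIRST(S)={a,b}  FIRST(A)={a,b}  FIRST(B)={a,b}

FOLLOW sets:
FOLLOW(S) := {$}
pass 1:
  S→S a: FOLLOW(S) ⊇ FIRST(a) = {a}; new: +{a}
  S→a A: FOLLOW(A) ⊇ FOLLOW(S) ⊇ {$,a}; new: +{$,a}
  S→b B: FOLLOW(B) ⊇ FOLLOW(S) ⊇ {$,a}; new: +{$,a}
  S: {$,a}  A: {$,a}  B: {$,a}
pass 2: (no change)
  S: {$,a}  A: {$,a}  B: {$,a}

FOLLOW(S) = ["$", "a"]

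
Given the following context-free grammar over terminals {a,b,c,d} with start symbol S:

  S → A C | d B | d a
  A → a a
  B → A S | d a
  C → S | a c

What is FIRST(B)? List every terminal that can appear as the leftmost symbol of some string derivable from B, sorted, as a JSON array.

FIRST iteration:
[1]
  A via A→a a: +{a}
  B via B→A S: +{a}
  B via B→d a: +{d}
  C via C→a c: +{a}
  S via S→A C: +{a}
  S via S→d B: +{d}
  S: {a,d}  A: {a}  B: {a,d}  C: {a}
[2]
  C via C→S: +{d}
  S: {a,d}  A: {a}  B: {a,d}  C: {a,d}
[3] (stable)
  S: {a,d}  A: {a}  B: {a,d}  C: {a,d}

FIRST(B) = ["a", "d"]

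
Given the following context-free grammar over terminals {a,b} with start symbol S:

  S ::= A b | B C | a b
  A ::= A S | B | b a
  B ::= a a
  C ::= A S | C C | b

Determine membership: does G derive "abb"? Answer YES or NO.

Convert to CNF:
  S -> A T1 | B C | T0 T1
  A -> A S | T0 T0 | T1 T0
  B -> T0 T0
  C -> A S | C C | b
  T0 -> a
  T1 -> b

CYK table (by increasing span):
  [0..0]={T0}  "a"  orig:{}
  [1..1]={C,T1}  "b"  orig:{C}
  [2..2]={C,T1}  "b"  orig:{C}
  [0..1]={S}  "ab"
  [1..2]={C}  "bb"
  [0..2]=∅  "abb"

S ∉ T[0,2] ⇒ NO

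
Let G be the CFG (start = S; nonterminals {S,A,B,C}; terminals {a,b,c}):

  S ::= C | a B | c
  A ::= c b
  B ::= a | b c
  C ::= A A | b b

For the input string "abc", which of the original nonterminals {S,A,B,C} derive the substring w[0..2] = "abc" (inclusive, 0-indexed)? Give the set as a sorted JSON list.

Convert to CNF:
  S -> A A | T1 T1 | T2 B | c
  A -> T0 T1
  B -> T1 T0 | a
  C -> A A | T1 T1
  T0 -> c
  T1 -> b
  T2 -> a

CYK table (by increasing span) — only the sub-triangle for w[0..2]:
  cell(0,0) a: {B,T2}  orig:{B}
  cell(1,1) b: {T1}  orig:{}
  cell(2,2) c: {S,T0}  orig:{S}
  cell(0,1) ab: ∅
  cell(1,2) bc: {B}
  cell(0,2) abc: {S}

Original NTs in T[0,2] deriving "abc": ["S"]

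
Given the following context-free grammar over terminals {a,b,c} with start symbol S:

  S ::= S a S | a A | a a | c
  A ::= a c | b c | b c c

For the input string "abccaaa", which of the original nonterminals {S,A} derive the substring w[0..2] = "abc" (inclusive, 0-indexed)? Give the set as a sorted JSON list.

CNF form of G:
  S -> S X4 | T0 A | T0 T0 | c
  A -> T0 T1 | T2 T1 | T2 X3
  T0 -> a
  T1 -> c
  T2 -> b
  X3 -> T1 T1
  X4 -> T0 S

CYK fill — only the sub-triangle for w[0..2]:
  cell(0,0) a: {T0}  orig:{}
  cell(1,1) b: {T2}  orig:{}
  cell(2,2) c: {S,T1}  orig:{S}
  cell(0,1) ab: ∅
  cell(1,2) bc: {A}
  cell(0,2) abc: {S}

Original NTs in T[0,2] deriving "abc": ["S"]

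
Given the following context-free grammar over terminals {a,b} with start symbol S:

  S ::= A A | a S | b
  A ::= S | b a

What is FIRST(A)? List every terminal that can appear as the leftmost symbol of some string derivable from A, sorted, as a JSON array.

FIRST iteration:
[1]
  A via A→b a: +{b}
  S via S→A A: +{b}
  S via S→a S: +{a}
  FIRST(S)={a,b}  FIRST(A)={b}
[2]
  A via A→S: +{a}
  FIRST(S)={a,b}  FIRST(A)={a,b}
[3] done
  FIRST(S)={a,b}  FIRST(A)={a,b}

FIRST(A) = ["a", "b"]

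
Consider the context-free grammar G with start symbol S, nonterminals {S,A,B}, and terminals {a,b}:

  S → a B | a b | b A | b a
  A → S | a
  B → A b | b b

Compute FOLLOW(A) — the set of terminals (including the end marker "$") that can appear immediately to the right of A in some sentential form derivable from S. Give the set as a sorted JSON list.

FIRST sets, iterate to fixpoint:
round 1:
  A via A→a: +{a}
  B via B→A b: +{a}
  B via B→b b: +{b}
  S via S→a B: +{a}
  S via S→b A: +{b}
  S: {a,b}  A: {a}  B: {a,b}
round 2:
  A via A→S: +{b}
  S: {a,b}  A: {a,b}  B: {a,b}
round 3: — fixpoint
  S: {a,b}  A: {a,b}  B: {a,b}

FOLLOW iteration:
FOLLOW(S) := {$}
pass 1:
  B→A b: FOLLOW(A) ⊇ FIRST(b) = {b}; new: +{b}
  S→a B: FOLLOW(B) ⊇ FOLLOW(S) ⊇ {$}; new: +{$}
  S→b A: FOLLOW(A) ⊇ FOLLOW(S) ⊇ {$}; new: +{$}
  S: {$}  A: {$,b}  B: {$}
pass 2:
  A→S: FOLLOW(S) ⊇ FOLLOW(A) ⊇ {$,b}; new: +{b}
  S→a B: FOLLOW(B) ⊇ FOLLOW(S) ⊇ {$,b}; new: +{b}
  S: {$,b}  A: {$,b}  B: {$,b}
pass 3: — fixpoint
  S: {$,b}  A: {$,b}  B: {$,b}

FOLLOW(A) = ["$", "b"]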